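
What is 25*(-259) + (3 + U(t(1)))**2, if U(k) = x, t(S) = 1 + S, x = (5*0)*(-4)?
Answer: -6466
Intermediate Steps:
x = 0 (x = 0*(-4) = 0)
U(k) = 0
25*(-259) + (3 + U(t(1)))**2 = 25*(-259) + (3 + 0)**2 = -6475 + 3**2 = -6475 + 9 = -6466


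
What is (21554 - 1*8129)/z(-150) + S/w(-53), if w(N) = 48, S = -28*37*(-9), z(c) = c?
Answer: 419/4 ≈ 104.75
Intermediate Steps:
S = 9324 (S = -1036*(-9) = 9324)
(21554 - 1*8129)/z(-150) + S/w(-53) = (21554 - 1*8129)/(-150) + 9324/48 = (21554 - 8129)*(-1/150) + 9324*(1/48) = 13425*(-1/150) + 777/4 = -179/2 + 777/4 = 419/4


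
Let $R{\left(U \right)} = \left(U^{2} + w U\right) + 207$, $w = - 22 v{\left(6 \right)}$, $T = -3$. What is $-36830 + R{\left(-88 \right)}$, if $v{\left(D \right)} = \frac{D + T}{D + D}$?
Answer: $-28395$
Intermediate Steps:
$v{\left(D \right)} = \frac{-3 + D}{2 D}$ ($v{\left(D \right)} = \frac{D - 3}{D + D} = \frac{-3 + D}{2 D}$)
$w = - \frac{11}{2}$ ($w = - 22 \frac{-3 + 6}{2 \cdot 6} = - 22 \cdot \frac{1}{2} \cdot \frac{1}{6} \cdot 3 = \left(-22\right) \frac{1}{4} = - \frac{11}{2} \approx -5.5$)
$R{\left(U \right)} = 207 + U^{2} - \frac{11 U}{2}$ ($R{\left(U \right)} = \left(U^{2} - \frac{11 U}{2}\right) + 207 = 207 + U^{2} - \frac{11 U}{2}$)
$-36830 + R{\left(-88 \right)} = -36830 + \left(207 + \left(-88\right)^{2} - -484\right) = -36830 + \left(207 + 7744 + 484\right) = -36830 + 8435 = -28395$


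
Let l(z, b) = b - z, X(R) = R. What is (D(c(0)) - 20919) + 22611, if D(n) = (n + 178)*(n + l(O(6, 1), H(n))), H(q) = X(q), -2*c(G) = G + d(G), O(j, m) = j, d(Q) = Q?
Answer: 624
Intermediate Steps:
c(G) = -G (c(G) = -(G + G)/2 = -G)
H(q) = q
D(n) = (-6 + 2*n)*(178 + n) (D(n) = (n + 178)*(n + (n - 1*6)) = (178 + n)*(n + (n - 6)) = (178 + n)*(n + (-6 + n)) = (178 + n)*(-6 + 2*n) = (-6 + 2*n)*(178 + n))
(D(c(0)) - 20919) + 22611 = ((-1068 + 2*(-1*0)**2 + 350*(-1*0)) - 20919) + 22611 = ((-1068 + 2*0**2 + 350*0) - 20919) + 22611 = ((-1068 + 2*0 + 0) - 20919) + 22611 = ((-1068 + 0 + 0) - 20919) + 22611 = (-1068 - 20919) + 22611 = -21987 + 22611 = 624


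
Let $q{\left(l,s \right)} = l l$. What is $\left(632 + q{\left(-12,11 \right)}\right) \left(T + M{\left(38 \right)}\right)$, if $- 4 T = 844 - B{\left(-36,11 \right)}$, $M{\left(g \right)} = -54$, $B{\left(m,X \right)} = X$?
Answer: $-203506$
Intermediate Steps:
$T = - \frac{833}{4}$ ($T = - \frac{844 - 11}{4} = \left(- \frac{1}{4}\right) 833 = - \frac{833}{4} \approx -208.25$)
$q{\left(l,s \right)} = l^{2}$
$\left(632 + q{\left(-12,11 \right)}\right) \left(T + M{\left(38 \right)}\right) = \left(632 + \left(-12\right)^{2}\right) \left(- \frac{833}{4} - 54\right) = \left(632 + 144\right) \left(- \frac{1049}{4}\right) = 776 \left(- \frac{1049}{4}\right) = -203506$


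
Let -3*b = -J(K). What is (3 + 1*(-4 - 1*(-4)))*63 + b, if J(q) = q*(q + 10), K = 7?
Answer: 686/3 ≈ 228.67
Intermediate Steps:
J(q) = q*(10 + q)
b = 119/3 (b = -(-1)*7*(10 + 7)/3 = -(-1)*7*17/3 = -(-1)*119/3 = -1/3*(-119) = 119/3 ≈ 39.667)
(3 + 1*(-4 - 1*(-4)))*63 + b = (3 + 1*(-4 - 1*(-4)))*63 + 119/3 = (3 + 1*(-4 + 4))*63 + 119/3 = (3 + 1*0)*63 + 119/3 = (3 + 0)*63 + 119/3 = 3*63 + 119/3 = 189 + 119/3 = 686/3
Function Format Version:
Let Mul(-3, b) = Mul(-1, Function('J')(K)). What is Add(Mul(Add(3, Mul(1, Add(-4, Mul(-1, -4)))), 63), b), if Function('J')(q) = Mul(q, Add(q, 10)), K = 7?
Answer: Rational(686, 3) ≈ 228.67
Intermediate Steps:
Function('J')(q) = Mul(q, Add(10, q))
b = Rational(119, 3) (b = Mul(Rational(-1, 3), Mul(-1, Mul(7, Add(10, 7)))) = Mul(Rational(-1, 3), Mul(-1, Mul(7, 17))) = Mul(Rational(-1, 3), Mul(-1, 119)) = Mul(Rational(-1, 3), -119) = Rational(119, 3) ≈ 39.667)
Add(Mul(Add(3, Mul(1, Add(-4, Mul(-1, -4)))), 63), b) = Add(Mul(Add(3, Mul(1, Add(-4, Mul(-1, -4)))), 63), Rational(119, 3)) = Add(Mul(Add(3, Mul(1, Add(-4, 4))), 63), Rational(119, 3)) = Add(Mul(Add(3, Mul(1, 0)), 63), Rational(119, 3)) = Add(Mul(Add(3, 0), 63), Rational(119, 3)) = Add(Mul(3, 63), Rational(119, 3)) = Add(189, Rational(119, 3)) = Rational(686, 3)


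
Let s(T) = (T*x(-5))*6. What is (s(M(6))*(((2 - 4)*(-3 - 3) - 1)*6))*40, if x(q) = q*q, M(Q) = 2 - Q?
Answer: -1584000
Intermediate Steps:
x(q) = q²
s(T) = 150*T (s(T) = (T*(-5)²)*6 = (T*25)*6 = (25*T)*6 = 150*T)
(s(M(6))*(((2 - 4)*(-3 - 3) - 1)*6))*40 = ((150*(2 - 1*6))*(((2 - 4)*(-3 - 3) - 1)*6))*40 = ((150*(2 - 6))*((-2*(-6) - 1)*6))*40 = ((150*(-4))*((12 - 1)*6))*40 = -6600*6*40 = -600*66*40 = -39600*40 = -1584000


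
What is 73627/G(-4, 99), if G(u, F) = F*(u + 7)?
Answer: 73627/297 ≈ 247.90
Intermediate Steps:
G(u, F) = F*(7 + u)
73627/G(-4, 99) = 73627/((99*(7 - 4))) = 73627/((99*3)) = 73627/297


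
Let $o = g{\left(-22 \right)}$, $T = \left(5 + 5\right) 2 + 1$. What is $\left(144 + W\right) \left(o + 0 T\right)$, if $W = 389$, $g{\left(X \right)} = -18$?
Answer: $-9594$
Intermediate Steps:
$T = 21$ ($T = 10 \cdot 2 + 1 = 20 + 1 = 21$)
$o = -18$
$\left(144 + W\right) \left(o + 0 T\right) = \left(144 + 389\right) \left(-18 + 0 \cdot 21\right) = 533 \left(-18 + 0\right) = 533 \left(-18\right) = -9594$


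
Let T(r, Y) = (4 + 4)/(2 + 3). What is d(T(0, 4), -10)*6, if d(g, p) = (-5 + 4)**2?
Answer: 6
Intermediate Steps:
T(r, Y) = 8/5
d(g, p) = 1 (d(g, p) = (-1)**2 = 1)
d(T(0, 4), -10)*6 = 1*6 = 6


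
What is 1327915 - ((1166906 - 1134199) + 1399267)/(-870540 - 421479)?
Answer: 1715692842359/1292019 ≈ 1.3279e+6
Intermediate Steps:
1327915 - ((1166906 - 1134199) + 1399267)/(-870540 - 421479) = 1327915 - (32707 + 1399267)/(-1292019) = 1327915 - 1431974*(-1)/1292019 = 1327915 - 1*(-1431974/1292019) = 1327915 + 1431974/1292019 = 1715692842359/1292019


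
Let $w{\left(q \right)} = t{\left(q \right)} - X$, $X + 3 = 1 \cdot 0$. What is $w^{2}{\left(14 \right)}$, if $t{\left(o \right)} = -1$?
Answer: $4$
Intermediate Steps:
$X = -3$ ($X = -3 + 1 \cdot 0 = -3 + 0 = -3$)
$w{\left(q \right)} = 2$ ($w{\left(q \right)} = -1 - -3 = -1 + 3 = 2$)
$w^{2}{\left(14 \right)} = 2^{2} = 4$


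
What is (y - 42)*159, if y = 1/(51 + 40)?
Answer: -607539/91 ≈ -6676.3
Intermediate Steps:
y = 1/91 ≈ 0.010989
(y - 42)*159 = (1/91 - 42)*159 = -3821/91*159 = -607539/91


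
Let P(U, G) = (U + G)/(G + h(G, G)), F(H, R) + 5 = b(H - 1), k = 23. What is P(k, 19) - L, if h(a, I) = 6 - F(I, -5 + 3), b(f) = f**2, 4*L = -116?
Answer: 202/7 ≈ 28.857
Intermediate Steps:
L = -29 (L = (1/4)*(-116) = -29)
F(H, R) = -5 + (-1 + H)**2 (F(H, R) = -5 + (H - 1)**2 = -5 + (-1 + H)**2)
h(a, I) = 11 - (-1 + I)**2 (h(a, I) = 6 - (-5 + (-1 + I)**2) = 6 + (5 - (-1 + I)**2) = 11 - (-1 + I)**2)
P(U, G) = (G + U)/(11 + G - (-1 + G)**2) (P(U, G) = (U + G)/(G + (11 - (-1 + G)**2)) = (G + U)/(11 + G - (-1 + G)**2))
P(k, 19) - L = (19 + 23)/(11 + 19 - (-1 + 19)**2) - 1*(-29) = 42/(11 + 19 - 1*18**2) + 29 = 42/(11 + 19 - 1*324) + 29 = 42/(11 + 19 - 324) + 29 = 42/(-294) + 29 = -1/294*42 + 29 = -1/7 + 29 = 202/7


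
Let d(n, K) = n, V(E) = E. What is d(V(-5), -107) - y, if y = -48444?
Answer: 48439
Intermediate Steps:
d(V(-5), -107) - y = -5 - 1*(-48444) = -5 + 48444 = 48439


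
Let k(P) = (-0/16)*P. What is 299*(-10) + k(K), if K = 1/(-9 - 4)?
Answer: -2990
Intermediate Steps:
K = -1/13 (K = 1/(-13) = -1/13 ≈ -0.076923)
k(P) = 0 (k(P) = (-0/16)*P = (-1*0)*P = 0*P = 0)
299*(-10) + k(K) = 299*(-10) + 0 = -2990 + 0 = -2990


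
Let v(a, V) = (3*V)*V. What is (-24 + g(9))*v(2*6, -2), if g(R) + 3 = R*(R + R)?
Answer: 1620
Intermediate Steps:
g(R) = -3 + 2*R² (g(R) = -3 + R*(R + R) = -3 + R*(2*R) = -3 + 2*R²)
v(a, V) = 3*V²
(-24 + g(9))*v(2*6, -2) = (-24 + (-3 + 2*9²))*(3*(-2)²) = (-24 + (-3 + 2*81))*(3*4) = (-24 + (-3 + 162))*12 = (-24 + 159)*12 = 135*12 = 1620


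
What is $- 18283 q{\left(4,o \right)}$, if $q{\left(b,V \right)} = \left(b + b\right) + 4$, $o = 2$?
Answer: $-219396$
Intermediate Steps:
$q{\left(b,V \right)} = 4 + 2 b$ ($q{\left(b,V \right)} = 2 b + 4 = 4 + 2 b$)
$- 18283 q{\left(4,o \right)} = - 18283 \left(4 + 2 \cdot 4\right) = - 18283 \left(4 + 8\right) = \left(-18283\right) 12 = -219396$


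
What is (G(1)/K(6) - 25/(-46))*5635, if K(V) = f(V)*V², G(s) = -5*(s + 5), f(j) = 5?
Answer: 6370/3 ≈ 2123.3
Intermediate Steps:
G(s) = -25 - 5*s (G(s) = -5*(5 + s) = -25 - 5*s)
K(V) = 5*V²
(G(1)/K(6) - 25/(-46))*5635 = ((-25 - 5*1)/((5*6²)) - 25/(-46))*5635 = ((-25 - 5)/((5*36)) - 25*(-1/46))*5635 = (-30/180 + 25/46)*5635 = (-30*1/180 + 25/46)*5635 = (-⅙ + 25/46)*5635 = (26/69)*5635 = 6370/3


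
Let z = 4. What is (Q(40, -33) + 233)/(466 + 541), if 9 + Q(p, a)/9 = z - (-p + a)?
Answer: 845/1007 ≈ 0.83913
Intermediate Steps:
Q(p, a) = -45 - 9*a + 9*p (Q(p, a) = -81 + 9*(4 - (-p + a)) = -81 + 9*(4 - (a - p)) = -81 + 9*(4 + (p - a)) = -81 + 9*(4 + p - a) = -81 + (36 - 9*a + 9*p) = -45 - 9*a + 9*p)
(Q(40, -33) + 233)/(466 + 541) = ((-45 - 9*(-33) + 9*40) + 233)/(466 + 541) = ((-45 + 297 + 360) + 233)/1007 = (612 + 233)/1007 = (1/1007)*845 = 845/1007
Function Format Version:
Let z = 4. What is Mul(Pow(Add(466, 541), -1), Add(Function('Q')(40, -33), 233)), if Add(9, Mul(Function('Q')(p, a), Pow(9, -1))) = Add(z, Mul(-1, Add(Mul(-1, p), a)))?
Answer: Rational(845, 1007) ≈ 0.83913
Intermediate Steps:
Function('Q')(p, a) = Add(-45, Mul(-9, a), Mul(9, p)) (Function('Q')(p, a) = Add(-81, Mul(9, Add(4, Mul(-1, Add(Mul(-1, p), a))))) = Add(-81, Mul(9, Add(4, Mul(-1, Add(a, Mul(-1, p)))))) = Add(-81, Mul(9, Add(4, Add(p, Mul(-1, a))))) = Add(-81, Mul(9, Add(4, p, Mul(-1, a)))) = Add(-81, Add(36, Mul(-9, a), Mul(9, p))) = Add(-45, Mul(-9, a), Mul(9, p)))
Mul(Pow(Add(466, 541), -1), Add(Function('Q')(40, -33), 233)) = Mul(Pow(Add(466, 541), -1), Add(Add(-45, Mul(-9, -33), Mul(9, 40)), 233)) = Mul(Pow(1007, -1), Add(Add(-45, 297, 360), 233)) = Mul(Rational(1, 1007), Add(612, 233)) = Mul(Rational(1, 1007), 845) = Rational(845, 1007)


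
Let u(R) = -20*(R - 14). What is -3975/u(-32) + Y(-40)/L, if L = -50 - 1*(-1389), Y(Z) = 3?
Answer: -1063953/246376 ≈ -4.3184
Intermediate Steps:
L = 1339 (L = -50 + 1389 = 1339)
u(R) = 280 - 20*R (u(R) = -20*(-14 + R) = 280 - 20*R)
-3975/u(-32) + Y(-40)/L = -3975/(280 - 20*(-32)) + 3/1339 = -3975/(280 + 640) + 3*(1/1339) = -3975/920 + 3/1339 = -3975*1/920 + 3/1339 = -795/184 + 3/1339 = -1063953/246376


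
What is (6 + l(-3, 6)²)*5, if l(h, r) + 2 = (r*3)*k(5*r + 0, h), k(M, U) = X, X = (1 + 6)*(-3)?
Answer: 722030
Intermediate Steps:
X = -21 (X = 7*(-3) = -21)
k(M, U) = -21
l(h, r) = -2 - 63*r (l(h, r) = -2 + (r*3)*(-21) = -2 + (3*r)*(-21) = -2 - 63*r)
(6 + l(-3, 6)²)*5 = (6 + (-2 - 63*6)²)*5 = (6 + (-2 - 378)²)*5 = (6 + (-380)²)*5 = (6 + 144400)*5 = 144406*5 = 722030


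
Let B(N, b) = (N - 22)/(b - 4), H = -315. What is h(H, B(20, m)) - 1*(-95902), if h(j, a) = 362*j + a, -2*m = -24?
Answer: -72513/4 ≈ -18128.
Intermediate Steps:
m = 12 (m = -½*(-24) = 12)
B(N, b) = (-22 + N)/(-4 + b)
h(j, a) = a + 362*j
h(H, B(20, m)) - 1*(-95902) = ((-22 + 20)/(-4 + 12) + 362*(-315)) - 1*(-95902) = (-2/8 - 114030) + 95902 = ((⅛)*(-2) - 114030) + 95902 = (-¼ - 114030) + 95902 = -456121/4 + 95902 = -72513/4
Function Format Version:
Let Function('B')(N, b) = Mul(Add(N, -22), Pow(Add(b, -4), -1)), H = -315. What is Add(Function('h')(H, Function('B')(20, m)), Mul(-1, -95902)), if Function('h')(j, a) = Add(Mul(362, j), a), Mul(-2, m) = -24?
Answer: Rational(-72513, 4) ≈ -18128.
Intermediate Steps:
m = 12 (m = Mul(Rational(-1, 2), -24) = 12)
Function('B')(N, b) = Mul(Pow(Add(-4, b), -1), Add(-22, N)) (Function('B')(N, b) = Mul(Add(-22, N), Pow(Add(-4, b), -1)) = Mul(Pow(Add(-4, b), -1), Add(-22, N)))
Function('h')(j, a) = Add(a, Mul(362, j))
Add(Function('h')(H, Function('B')(20, m)), Mul(-1, -95902)) = Add(Add(Mul(Pow(Add(-4, 12), -1), Add(-22, 20)), Mul(362, -315)), Mul(-1, -95902)) = Add(Add(Mul(Pow(8, -1), -2), -114030), 95902) = Add(Add(Mul(Rational(1, 8), -2), -114030), 95902) = Add(Add(Rational(-1, 4), -114030), 95902) = Add(Rational(-456121, 4), 95902) = Rational(-72513, 4)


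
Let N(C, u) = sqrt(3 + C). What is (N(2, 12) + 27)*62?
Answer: 1674 + 62*sqrt(5) ≈ 1812.6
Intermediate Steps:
(N(2, 12) + 27)*62 = (sqrt(3 + 2) + 27)*62 = (sqrt(5) + 27)*62 = (27 + sqrt(5))*62 = 1674 + 62*sqrt(5)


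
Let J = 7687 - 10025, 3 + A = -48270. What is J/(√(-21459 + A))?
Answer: 1169*I*√1937/5811 ≈ 8.8538*I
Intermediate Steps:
A = -48273 (A = -3 - 48270 = -48273)
J = -2338
J/(√(-21459 + A)) = -2338/√(-21459 - 48273) = -2338*(-I*√1937/11622) = -(-1169)*I*√1937/5811 = 1169*I*√1937/5811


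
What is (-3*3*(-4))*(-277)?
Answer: -9972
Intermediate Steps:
(-3*3*(-4))*(-277) = -9*(-4)*(-277) = 36*(-277) = -9972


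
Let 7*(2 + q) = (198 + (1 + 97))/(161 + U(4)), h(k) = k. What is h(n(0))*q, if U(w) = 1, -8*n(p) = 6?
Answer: 493/378 ≈ 1.3042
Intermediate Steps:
n(p) = -3/4 (n(p) = -1/8*6 = -3/4)
q = -986/567 (q = -2 + ((198 + (1 + 97))/(161 + 1))/7 = -2 + ((198 + 98)/162)/7 = -2 + (296*(1/162))/7 = -2 + (1/7)*(148/81) = -2 + 148/567 = -986/567 ≈ -1.7390)
h(n(0))*q = -3/4*(-986/567) = 493/378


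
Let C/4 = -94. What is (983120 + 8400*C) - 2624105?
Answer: -4799385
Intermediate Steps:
C = -376 (C = 4*(-94) = -376)
(983120 + 8400*C) - 2624105 = (983120 + 8400*(-376)) - 2624105 = (983120 - 3158400) - 2624105 = -2175280 - 2624105 = -4799385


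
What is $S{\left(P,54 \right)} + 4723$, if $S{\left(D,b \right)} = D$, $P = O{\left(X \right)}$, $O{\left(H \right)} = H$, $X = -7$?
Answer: $4716$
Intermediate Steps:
$P = -7$
$S{\left(P,54 \right)} + 4723 = -7 + 4723 = 4716$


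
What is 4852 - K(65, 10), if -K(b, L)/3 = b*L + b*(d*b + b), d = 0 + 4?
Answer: 70177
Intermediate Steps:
d = 4
K(b, L) = -15*b² - 3*L*b (K(b, L) = -3*(b*L + b*(4*b + b)) = -3*(L*b + b*(5*b)) = -3*(L*b + 5*b²) = -3*(5*b² + L*b) = -15*b² - 3*L*b)
4852 - K(65, 10) = 4852 - (-3)*65*(10 + 5*65) = 4852 - (-3)*65*(10 + 325) = 4852 - (-3)*65*335 = 4852 - 1*(-65325) = 4852 + 65325 = 70177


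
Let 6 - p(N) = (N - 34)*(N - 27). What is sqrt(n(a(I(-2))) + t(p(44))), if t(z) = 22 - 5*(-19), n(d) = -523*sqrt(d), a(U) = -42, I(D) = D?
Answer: sqrt(117 - 523*I*sqrt(42)) ≈ 41.883 - 40.463*I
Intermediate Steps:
p(N) = 6 - (-34 + N)*(-27 + N) (p(N) = 6 - (N - 34)*(N - 27) = 6 - (-34 + N)*(-27 + N))
t(z) = 117 (t(z) = 22 + 95 = 117)
sqrt(n(a(I(-2))) + t(p(44))) = sqrt(-523*I*sqrt(42) + 117) = sqrt(117 - 523*I*sqrt(42))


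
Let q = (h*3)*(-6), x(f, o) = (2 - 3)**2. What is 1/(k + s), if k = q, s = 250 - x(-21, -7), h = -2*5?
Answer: 1/429 ≈ 0.0023310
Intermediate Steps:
x(f, o) = 1 (x(f, o) = (-1)**2 = 1)
h = -10
q = 180 (q = -10*3*(-6) = -30*(-6) = 180)
s = 249 (s = 250 - 1*1 = 250 - 1 = 249)
k = 180
1/(k + s) = 1/(180 + 249) = 1/429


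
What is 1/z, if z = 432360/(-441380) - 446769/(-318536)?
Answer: 242405896/102539097 ≈ 2.3640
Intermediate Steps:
z = 102539097/242405896 (z = 432360*(-1/441380) - 446769*(-1/318536) = -21618/22069 + 446769/318536 = 102539097/242405896 ≈ 0.42301)
1/z = 1/(102539097/242405896) = 242405896/102539097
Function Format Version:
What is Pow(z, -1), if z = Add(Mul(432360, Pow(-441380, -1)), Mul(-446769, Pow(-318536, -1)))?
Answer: Rational(242405896, 102539097) ≈ 2.3640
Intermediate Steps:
z = Rational(102539097, 242405896) (z = Add(Mul(432360, Rational(-1, 441380)), Mul(-446769, Rational(-1, 318536))) = Add(Rational(-21618, 22069), Rational(446769, 318536)) = Rational(102539097, 242405896) ≈ 0.42301)
Pow(z, -1) = Pow(Rational(102539097, 242405896), -1) = Rational(242405896, 102539097)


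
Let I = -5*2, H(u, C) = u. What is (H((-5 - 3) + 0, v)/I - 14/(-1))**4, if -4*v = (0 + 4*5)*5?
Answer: 29986576/625 ≈ 47979.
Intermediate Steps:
v = -25 (v = -(0 + 4*5)*5/4 = -(0 + 20)*5/4 = -5*5 = -1/4*100 = -25)
I = -10
(H((-5 - 3) + 0, v)/I - 14/(-1))**4 = (((-5 - 3) + 0)/(-10) - 14/(-1))**4 = ((-8 + 0)*(-1/10) - 14*(-1))**4 = (-8*(-1/10) + 14)**4 = (4/5 + 14)**4 = (74/5)**4 = 29986576/625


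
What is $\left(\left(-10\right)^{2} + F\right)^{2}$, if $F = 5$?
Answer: $11025$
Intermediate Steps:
$\left(\left(-10\right)^{2} + F\right)^{2} = \left(\left(-10\right)^{2} + 5\right)^{2} = \left(100 + 5\right)^{2} = 105^{2} = 11025$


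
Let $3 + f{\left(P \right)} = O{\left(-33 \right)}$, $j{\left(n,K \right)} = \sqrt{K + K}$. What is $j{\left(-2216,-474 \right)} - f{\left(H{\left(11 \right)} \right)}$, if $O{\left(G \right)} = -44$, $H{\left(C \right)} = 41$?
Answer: $47 + 2 i \sqrt{237} \approx 47.0 + 30.79 i$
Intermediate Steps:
$j{\left(n,K \right)} = \sqrt{2} \sqrt{K}$ ($j{\left(n,K \right)} = \sqrt{2 K} = \sqrt{2} \sqrt{K}$)
$f{\left(P \right)} = -47$ ($f{\left(P \right)} = -3 - 44 = -47$)
$j{\left(-2216,-474 \right)} - f{\left(H{\left(11 \right)} \right)} = \sqrt{2} \sqrt{-474} - -47 = \sqrt{2} i \sqrt{474} + 47 = 2 i \sqrt{237} + 47 = 47 + 2 i \sqrt{237}$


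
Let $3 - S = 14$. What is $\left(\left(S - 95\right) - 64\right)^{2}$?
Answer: $28900$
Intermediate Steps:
$S = -11$ ($S = 3 - 14 = -11$)
$\left(\left(S - 95\right) - 64\right)^{2} = \left(\left(-11 - 95\right) - 64\right)^{2} = \left(-106 - 64\right)^{2} = \left(-170\right)^{2} = 28900$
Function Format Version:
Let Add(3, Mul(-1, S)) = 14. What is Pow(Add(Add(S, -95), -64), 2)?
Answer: 28900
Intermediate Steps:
S = -11 (S = Add(3, Mul(-1, 14)) = Add(3, -14) = -11)
Pow(Add(Add(S, -95), -64), 2) = Pow(Add(Add(-11, -95), -64), 2) = Pow(Add(-106, -64), 2) = Pow(-170, 2) = 28900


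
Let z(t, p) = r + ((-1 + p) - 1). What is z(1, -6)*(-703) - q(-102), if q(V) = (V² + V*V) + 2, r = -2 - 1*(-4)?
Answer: -16592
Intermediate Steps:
r = 2 (r = -2 + 4 = 2)
z(t, p) = p (z(t, p) = 2 + ((-1 + p) - 1) = 2 + (-2 + p) = p)
q(V) = 2 + 2*V² (q(V) = (V² + V²) + 2 = 2*V² + 2 = 2 + 2*V²)
z(1, -6)*(-703) - q(-102) = -6*(-703) - (2 + 2*(-102)²) = 4218 - (2 + 2*10404) = 4218 - (2 + 20808) = 4218 - 1*20810 = 4218 - 20810 = -16592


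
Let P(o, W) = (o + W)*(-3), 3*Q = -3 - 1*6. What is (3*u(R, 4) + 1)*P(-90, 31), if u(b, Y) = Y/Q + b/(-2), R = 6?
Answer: -2124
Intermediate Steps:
Q = -3 (Q = (-3 - 1*6)/3 = (-3 - 6)/3 = (1/3)*(-9) = -3)
u(b, Y) = -b/2 - Y/3 (u(b, Y) = Y/(-3) + b/(-2) = Y*(-1/3) + b*(-1/2) = -Y/3 - b/2 = -b/2 - Y/3)
P(o, W) = -3*W - 3*o (P(o, W) = (W + o)*(-3) = -3*W - 3*o)
(3*u(R, 4) + 1)*P(-90, 31) = (3*(-1/2*6 - 1/3*4) + 1)*(-3*31 - 3*(-90)) = (3*(-3 - 4/3) + 1)*(-93 + 270) = (3*(-13/3) + 1)*177 = (-13 + 1)*177 = -12*177 = -2124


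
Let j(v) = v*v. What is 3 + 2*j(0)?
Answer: 3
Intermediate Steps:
j(v) = v**2
3 + 2*j(0) = 3 + 2*0**2 = 3 + 2*0 = 3 + 0 = 3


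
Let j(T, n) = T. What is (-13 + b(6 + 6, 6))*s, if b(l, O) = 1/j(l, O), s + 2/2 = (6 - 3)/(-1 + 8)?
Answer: 155/21 ≈ 7.3810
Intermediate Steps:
s = -4/7 (s = -1 + (6 - 3)/(-1 + 8) = -1 + 3/7 = -4/7 ≈ -0.57143)
b(l, O) = 1/l
(-13 + b(6 + 6, 6))*s = (-13 + 1/(6 + 6))*(-4/7) = (-13 + 1/12)*(-4/7) = -155/12*(-4/7) = 155/21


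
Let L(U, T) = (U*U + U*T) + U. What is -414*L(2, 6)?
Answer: -7452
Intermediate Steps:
L(U, T) = U + U² + T*U (L(U, T) = (U² + T*U) + U = U + U² + T*U)
-414*L(2, 6) = -828*(1 + 6 + 2) = -828*9 = -414*18 = -7452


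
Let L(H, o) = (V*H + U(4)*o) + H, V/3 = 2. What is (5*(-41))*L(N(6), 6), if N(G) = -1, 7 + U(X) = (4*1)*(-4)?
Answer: 29725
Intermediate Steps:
U(X) = -23 (U(X) = -7 + (4*1)*(-4) = -7 + 4*(-4) = -7 - 16 = -23)
V = 6 (V = 3*2 = 6)
L(H, o) = -23*o + 7*H (L(H, o) = (6*H - 23*o) + H = (-23*o + 6*H) + H = -23*o + 7*H)
(5*(-41))*L(N(6), 6) = (5*(-41))*(-23*6 + 7*(-1)) = -205*(-138 - 7) = -205*(-145) = 29725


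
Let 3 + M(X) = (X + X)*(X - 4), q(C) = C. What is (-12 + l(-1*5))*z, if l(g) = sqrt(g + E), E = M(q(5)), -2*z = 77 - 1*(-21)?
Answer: 588 - 49*sqrt(2) ≈ 518.70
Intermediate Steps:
z = -49 (z = -(77 - 1*(-21))/2 = -(77 + 21)/2 = -1/2*98 = -49)
M(X) = -3 + 2*X*(-4 + X) (M(X) = -3 + (X + X)*(X - 4) = -3 + (2*X)*(-4 + X) = -3 + 2*X*(-4 + X))
E = 7 (E = -3 - 8*5 + 2*5**2 = -3 - 40 + 2*25 = -3 - 40 + 50 = 7)
l(g) = sqrt(7 + g) (l(g) = sqrt(g + 7) = sqrt(7 + g))
(-12 + l(-1*5))*z = (-12 + sqrt(7 - 1*5))*(-49) = (-12 + sqrt(7 - 5))*(-49) = (-12 + sqrt(2))*(-49) = 588 - 49*sqrt(2)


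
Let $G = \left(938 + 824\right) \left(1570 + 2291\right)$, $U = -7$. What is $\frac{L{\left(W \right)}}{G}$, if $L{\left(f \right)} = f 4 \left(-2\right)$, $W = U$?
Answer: $\frac{28}{3401541} \approx 8.2316 \cdot 10^{-6}$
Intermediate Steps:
$W = -7$
$L{\left(f \right)} = - 8 f$ ($L{\left(f \right)} = 4 f \left(-2\right) = - 8 f$)
$G = 6803082$ ($G = 1762 \cdot 3861 = 6803082$)
$\frac{L{\left(W \right)}}{G} = \frac{\left(-8\right) \left(-7\right)}{6803082} = 56 \cdot \frac{1}{6803082} = \frac{28}{3401541}$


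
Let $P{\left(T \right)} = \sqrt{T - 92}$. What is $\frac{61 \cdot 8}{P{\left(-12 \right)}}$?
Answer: $- \frac{122 i \sqrt{26}}{13} \approx - 47.852 i$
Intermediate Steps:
$P{\left(T \right)} = \sqrt{-92 + T}$
$\frac{61 \cdot 8}{P{\left(-12 \right)}} = \frac{61 \cdot 8}{\sqrt{-92 - 12}} = \frac{488}{\sqrt{-104}} = \frac{488}{2 i \sqrt{26}} = 488 \left(- \frac{i \sqrt{26}}{52}\right) = - \frac{122 i \sqrt{26}}{13}$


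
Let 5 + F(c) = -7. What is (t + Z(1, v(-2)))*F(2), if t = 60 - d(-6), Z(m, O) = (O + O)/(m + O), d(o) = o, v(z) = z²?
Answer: -4056/5 ≈ -811.20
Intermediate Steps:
F(c) = -12 (F(c) = -5 - 7 = -12)
Z(m, O) = 2*O/(O + m) (Z(m, O) = (2*O)/(O + m) = 2*O/(O + m))
t = 66 (t = 60 - 1*(-6) = 60 + 6 = 66)
(t + Z(1, v(-2)))*F(2) = (66 + 2*(-2)²/((-2)² + 1))*(-12) = (66 + 2*4/(4 + 1))*(-12) = (66 + 2*4/5)*(-12) = (66 + 2*4*(⅕))*(-12) = (66 + 8/5)*(-12) = (338/5)*(-12) = -4056/5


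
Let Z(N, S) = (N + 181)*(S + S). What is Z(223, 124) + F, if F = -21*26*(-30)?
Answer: 116572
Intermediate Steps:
F = 16380 (F = -546*(-30) = 16380)
Z(N, S) = 2*S*(181 + N) (Z(N, S) = (181 + N)*(2*S) = 2*S*(181 + N))
Z(223, 124) + F = 2*124*(181 + 223) + 16380 = 2*124*404 + 16380 = 100192 + 16380 = 116572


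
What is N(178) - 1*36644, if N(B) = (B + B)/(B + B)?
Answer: -36643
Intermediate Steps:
N(B) = 1 (N(B) = (2*B)/((2*B)) = (2*B)*(1/(2*B)) = 1)
N(178) - 1*36644 = 1 - 1*36644 = 1 - 36644 = -36643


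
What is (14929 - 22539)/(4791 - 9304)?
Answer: 7610/4513 ≈ 1.6862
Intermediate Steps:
(14929 - 22539)/(4791 - 9304) = -7610/(-4513) = -7610*(-1/4513) = 7610/4513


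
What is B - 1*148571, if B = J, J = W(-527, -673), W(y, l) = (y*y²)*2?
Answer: -292874937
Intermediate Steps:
W(y, l) = 2*y³ (W(y, l) = y³*2 = 2*y³)
J = -292726366 (J = 2*(-527)³ = 2*(-146363183) = -292726366)
B = -292726366
B - 1*148571 = -292726366 - 1*148571 = -292726366 - 148571 = -292874937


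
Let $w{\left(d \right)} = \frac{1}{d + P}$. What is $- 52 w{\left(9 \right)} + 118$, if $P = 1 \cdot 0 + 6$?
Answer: $\frac{1718}{15} \approx 114.53$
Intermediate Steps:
$P = 6$ ($P = 0 + 6 = 6$)
$w{\left(d \right)} = \frac{1}{6 + d}$ ($w{\left(d \right)} = \frac{1}{d + 6} = \frac{1}{6 + d}$)
$- 52 w{\left(9 \right)} + 118 = - \frac{52}{6 + 9} + 118 = - \frac{52}{15} + 118 = \frac{1718}{15}$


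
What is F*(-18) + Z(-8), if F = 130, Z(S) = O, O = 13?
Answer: -2327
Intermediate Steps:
Z(S) = 13
F*(-18) + Z(-8) = 130*(-18) + 13 = -2340 + 13 = -2327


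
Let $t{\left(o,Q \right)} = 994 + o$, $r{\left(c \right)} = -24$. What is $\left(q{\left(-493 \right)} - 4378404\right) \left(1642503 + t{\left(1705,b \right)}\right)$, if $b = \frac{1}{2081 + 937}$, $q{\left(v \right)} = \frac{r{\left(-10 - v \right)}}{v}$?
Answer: $- \frac{3551255956195896}{493} \approx -7.2034 \cdot 10^{12}$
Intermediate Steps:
$q{\left(v \right)} = - \frac{24}{v}$
$b = \frac{1}{3018} \approx 0.00033135$
$\left(q{\left(-493 \right)} - 4378404\right) \left(1642503 + t{\left(1705,b \right)}\right) = \left(- \frac{24}{-493} - 4378404\right) \left(1642503 + \left(994 + 1705\right)\right) = \left(\left(-24\right) \left(- \frac{1}{493}\right) - 4378404\right) \left(1642503 + 2699\right) = \left(\frac{24}{493} - 4378404\right) 1645202 = \left(- \frac{2158553148}{493}\right) 1645202 = - \frac{3551255956195896}{493}$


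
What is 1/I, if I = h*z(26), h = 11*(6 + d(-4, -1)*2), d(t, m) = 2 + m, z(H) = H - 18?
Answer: 1/704 ≈ 0.0014205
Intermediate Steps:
z(H) = -18 + H
h = 88 (h = 11*(6 + (2 - 1)*2) = 11*(6 + 1*2) = 11*(6 + 2) = 11*8 = 88)
I = 704 (I = 88*(-18 + 26) = 88*8 = 704)
1/I = 1/704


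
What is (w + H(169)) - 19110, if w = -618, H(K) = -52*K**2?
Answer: -1504900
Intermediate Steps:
(w + H(169)) - 19110 = (-618 - 52*169**2) - 19110 = (-618 - 52*28561) - 19110 = (-618 - 1485172) - 19110 = -1485790 - 19110 = -1504900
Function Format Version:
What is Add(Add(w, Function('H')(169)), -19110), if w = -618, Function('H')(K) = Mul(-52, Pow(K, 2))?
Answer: -1504900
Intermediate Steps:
Add(Add(w, Function('H')(169)), -19110) = Add(Add(-618, Mul(-52, Pow(169, 2))), -19110) = Add(Add(-618, Mul(-52, 28561)), -19110) = Add(Add(-618, -1485172), -19110) = Add(-1485790, -19110) = -1504900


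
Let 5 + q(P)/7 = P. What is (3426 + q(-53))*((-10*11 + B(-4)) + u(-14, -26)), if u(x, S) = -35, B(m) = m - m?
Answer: -437900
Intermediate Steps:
B(m) = 0
q(P) = -35 + 7*P
(3426 + q(-53))*((-10*11 + B(-4)) + u(-14, -26)) = (3426 + (-35 + 7*(-53)))*((-10*11 + 0) - 35) = (3426 + (-35 - 371))*((-110 + 0) - 35) = (3426 - 406)*(-110 - 35) = 3020*(-145) = -437900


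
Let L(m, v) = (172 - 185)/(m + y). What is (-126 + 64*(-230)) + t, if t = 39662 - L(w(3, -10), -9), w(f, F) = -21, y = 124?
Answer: 2556061/103 ≈ 24816.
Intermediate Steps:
L(m, v) = -13/(124 + m) (L(m, v) = (172 - 185)/(m + 124) = -13/(124 + m))
t = 4085199/103 (t = 39662 - (-13)/(124 - 21) = 39662 - (-13)/103 = 39662 - 1*(-13/103) = 39662 + 13/103 = 4085199/103 ≈ 39662.)
(-126 + 64*(-230)) + t = (-126 + 64*(-230)) + 4085199/103 = (-126 - 14720) + 4085199/103 = -14846 + 4085199/103 = 2556061/103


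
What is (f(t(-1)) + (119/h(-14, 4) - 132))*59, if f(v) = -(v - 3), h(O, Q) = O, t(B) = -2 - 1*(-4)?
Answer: -16461/2 ≈ -8230.5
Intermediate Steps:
t(B) = 2 (t(B) = -2 + 4 = 2)
f(v) = 3 - v (f(v) = -(-3 + v) = 3 - v)
(f(t(-1)) + (119/h(-14, 4) - 132))*59 = ((3 - 1*2) + (119/(-14) - 132))*59 = ((3 - 2) + (119*(-1/14) - 132))*59 = (1 + (-17/2 - 132))*59 = (1 - 281/2)*59 = -279/2*59 = -16461/2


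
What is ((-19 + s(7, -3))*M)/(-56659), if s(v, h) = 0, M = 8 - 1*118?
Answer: -2090/56659 ≈ -0.036887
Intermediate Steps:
M = -110 (M = 8 - 118 = -110)
((-19 + s(7, -3))*M)/(-56659) = ((-19 + 0)*(-110))/(-56659) = -19*(-110)*(-1/56659) = 2090*(-1/56659) = -2090/56659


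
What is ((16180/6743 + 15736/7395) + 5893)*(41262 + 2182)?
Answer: 12775888532338532/49864485 ≈ 2.5621e+8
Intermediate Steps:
((16180/6743 + 15736/7395) + 5893)*(41262 + 2182) = ((16180*(1/6743) + 15736*(1/7395)) + 5893)*43444 = ((16180/6743 + 15736/7395) + 5893)*43444 = (225758948/49864485 + 5893)*43444 = (294077169053/49864485)*43444 = 12775888532338532/49864485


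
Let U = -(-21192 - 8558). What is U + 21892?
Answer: 51642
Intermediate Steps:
U = 29750 (U = -1*(-29750) = 29750)
U + 21892 = 29750 + 21892 = 51642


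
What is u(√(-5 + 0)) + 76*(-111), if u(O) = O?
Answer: -8436 + I*√5 ≈ -8436.0 + 2.2361*I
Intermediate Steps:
u(√(-5 + 0)) + 76*(-111) = √(-5 + 0) + 76*(-111) = √(-5) - 8436 = I*√5 - 8436 = -8436 + I*√5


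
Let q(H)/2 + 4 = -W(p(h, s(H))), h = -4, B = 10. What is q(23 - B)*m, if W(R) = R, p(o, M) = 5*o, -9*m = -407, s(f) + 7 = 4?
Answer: 13024/9 ≈ 1447.1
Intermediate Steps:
s(f) = -3 (s(f) = -7 + 4 = -3)
m = 407/9 (m = -⅑*(-407) = 407/9 ≈ 45.222)
q(H) = 32 (q(H) = -8 + 2*(-5*(-4)) = -8 + 2*(-1*(-20)) = -8 + 2*20 = -8 + 40 = 32)
q(23 - B)*m = 32*(407/9) = 13024/9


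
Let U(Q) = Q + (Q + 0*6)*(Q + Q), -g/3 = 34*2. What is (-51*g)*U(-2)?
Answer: 62424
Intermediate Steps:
g = -204 (g = -102*2 = -3*68 = -204)
U(Q) = Q + 2*Q² (U(Q) = Q + (Q + 0)*(2*Q) = Q + Q*(2*Q) = Q + 2*Q²)
(-51*g)*U(-2) = (-51*(-204))*(-2*(1 + 2*(-2))) = 10404*(-2*(1 - 4)) = 10404*(-2*(-3)) = 10404*6 = 62424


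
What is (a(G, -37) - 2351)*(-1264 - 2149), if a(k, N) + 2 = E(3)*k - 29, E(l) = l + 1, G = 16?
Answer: 7911334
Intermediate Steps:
E(l) = 1 + l
a(k, N) = -31 + 4*k (a(k, N) = -2 + ((1 + 3)*k - 29) = -2 + (4*k - 29) = -2 + (-29 + 4*k) = -31 + 4*k)
(a(G, -37) - 2351)*(-1264 - 2149) = ((-31 + 4*16) - 2351)*(-1264 - 2149) = ((-31 + 64) - 2351)*(-3413) = (33 - 2351)*(-3413) = -2318*(-3413) = 7911334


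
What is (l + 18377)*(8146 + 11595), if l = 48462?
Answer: 1319468699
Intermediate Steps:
(l + 18377)*(8146 + 11595) = (48462 + 18377)*(8146 + 11595) = 66839*19741 = 1319468699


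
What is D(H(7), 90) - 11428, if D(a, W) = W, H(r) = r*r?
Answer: -11338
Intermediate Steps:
H(r) = r**2
D(H(7), 90) - 11428 = 90 - 11428 = -11338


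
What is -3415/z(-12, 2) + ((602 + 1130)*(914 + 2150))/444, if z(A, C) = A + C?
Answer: 2729237/222 ≈ 12294.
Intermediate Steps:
-3415/z(-12, 2) + ((602 + 1130)*(914 + 2150))/444 = -3415/(-12 + 2) + ((602 + 1130)*(914 + 2150))/444 = -3415/(-10) + (1732*3064)*(1/444) = -3415*(-1/10) + 5306848*(1/444) = 683/2 + 1326712/111 = 2729237/222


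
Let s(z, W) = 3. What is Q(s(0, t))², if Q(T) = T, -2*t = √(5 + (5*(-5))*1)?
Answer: 9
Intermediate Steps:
t = -I*√5 (t = -√(5 + (5*(-5))*1)/2 = -√(5 - 25*1)/2 = -√(5 - 25)/2 = -I*√5 ≈ -2.2361*I)
Q(s(0, t))² = 3² = 9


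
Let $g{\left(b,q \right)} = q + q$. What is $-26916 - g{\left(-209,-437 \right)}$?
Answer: $-26042$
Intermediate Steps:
$g{\left(b,q \right)} = 2 q$
$-26916 - g{\left(-209,-437 \right)} = -26916 - 2 \left(-437\right) = -26916 - -874 = -26916 + 874 = -26042$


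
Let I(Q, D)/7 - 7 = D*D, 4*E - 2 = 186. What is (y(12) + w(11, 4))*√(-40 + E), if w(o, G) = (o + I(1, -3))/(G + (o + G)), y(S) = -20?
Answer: -257*√7/19 ≈ -35.787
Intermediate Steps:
E = 47 (E = ½ + (¼)*186 = ½ + 93/2 = 47)
I(Q, D) = 49 + 7*D² (I(Q, D) = 49 + 7*(D*D) = 49 + 7*D²)
w(o, G) = (112 + o)/(o + 2*G) (w(o, G) = (o + (49 + 7*(-3)²))/(G + (o + G)) = (o + (49 + 7*9))/(G + (G + o)) = (o + (49 + 63))/(o + 2*G) = (o + 112)/(o + 2*G) = (112 + o)/(o + 2*G))
(y(12) + w(11, 4))*√(-40 + E) = (-20 + (112 + 11)/(11 + 2*4))*√(-40 + 47) = (-20 + 123/(11 + 8))*√7 = (-20 + 123/19)*√7 = -257*√7/19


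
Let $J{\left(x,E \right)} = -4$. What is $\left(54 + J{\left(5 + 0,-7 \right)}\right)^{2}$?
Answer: $2500$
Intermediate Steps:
$\left(54 + J{\left(5 + 0,-7 \right)}\right)^{2} = \left(54 - 4\right)^{2} = 50^{2} = 2500$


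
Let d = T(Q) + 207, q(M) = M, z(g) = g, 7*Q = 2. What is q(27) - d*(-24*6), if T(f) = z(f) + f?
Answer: 209421/7 ≈ 29917.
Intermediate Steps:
Q = 2/7 (Q = (1/7)*2 = 2/7 ≈ 0.28571)
T(f) = 2*f (T(f) = f + f = 2*f)
d = 1453/7 (d = 2*(2/7) + 207 = 4/7 + 207 = 1453/7 ≈ 207.57)
q(27) - d*(-24*6) = 27 - 1453*(-24*6)/7 = 27 - 1453*(-144)/7 = 27 - 1*(-209232/7) = 27 + 209232/7 = 209421/7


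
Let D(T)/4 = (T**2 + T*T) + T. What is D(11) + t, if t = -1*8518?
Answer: -7506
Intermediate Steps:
t = -8518
D(T) = 4*T + 8*T**2 (D(T) = 4*((T**2 + T*T) + T) = 4*((T**2 + T**2) + T) = 4*(2*T**2 + T) = 4*(T + 2*T**2) = 4*T + 8*T**2)
D(11) + t = 4*11*(1 + 2*11) - 8518 = 4*11*(1 + 22) - 8518 = 4*11*23 - 8518 = 1012 - 8518 = -7506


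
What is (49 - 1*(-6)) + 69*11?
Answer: 814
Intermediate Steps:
(49 - 1*(-6)) + 69*11 = (49 + 6) + 759 = 55 + 759 = 814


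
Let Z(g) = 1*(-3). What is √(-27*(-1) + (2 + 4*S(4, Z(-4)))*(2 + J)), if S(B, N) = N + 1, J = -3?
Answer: √33 ≈ 5.7446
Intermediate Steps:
Z(g) = -3
S(B, N) = 1 + N
√(-27*(-1) + (2 + 4*S(4, Z(-4)))*(2 + J)) = √(-27*(-1) + (2 + 4*(1 - 3))*(2 - 3)) = √(27 + (2 + 4*(-2))*(-1)) = √(27 + (2 - 8)*(-1)) = √(27 - 6*(-1)) = √(27 + 6) = √33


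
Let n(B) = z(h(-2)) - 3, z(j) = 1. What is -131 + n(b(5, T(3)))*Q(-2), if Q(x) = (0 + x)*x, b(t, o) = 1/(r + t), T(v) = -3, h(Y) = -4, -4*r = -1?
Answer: -139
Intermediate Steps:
r = ¼ (r = -¼*(-1) = ¼ ≈ 0.25000)
b(t, o) = 1/(¼ + t)
Q(x) = x² (Q(x) = x*x = x²)
n(B) = -2 (n(B) = 1 - 3 = -2)
-131 + n(b(5, T(3)))*Q(-2) = -131 - 2*(-2)² = -131 - 2*4 = -131 - 8 = -139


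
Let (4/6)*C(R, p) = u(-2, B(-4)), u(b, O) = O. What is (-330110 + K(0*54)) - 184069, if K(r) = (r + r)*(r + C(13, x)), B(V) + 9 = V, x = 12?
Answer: -514179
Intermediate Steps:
B(V) = -9 + V
C(R, p) = -39/2 (C(R, p) = 3*(-9 - 4)/2 = (3/2)*(-13) = -39/2)
K(r) = 2*r*(-39/2 + r) (K(r) = (r + r)*(r - 39/2) = (2*r)*(-39/2 + r) = 2*r*(-39/2 + r))
(-330110 + K(0*54)) - 184069 = (-330110 + (0*54)*(-39 + 2*(0*54))) - 184069 = (-330110 + 0*(-39 + 2*0)) - 184069 = (-330110 + 0*(-39 + 0)) - 184069 = (-330110 + 0*(-39)) - 184069 = (-330110 + 0) - 184069 = -330110 - 184069 = -514179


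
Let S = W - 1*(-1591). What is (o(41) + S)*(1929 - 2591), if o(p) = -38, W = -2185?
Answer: 418384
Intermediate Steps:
S = -594 (S = -2185 - 1*(-1591) = -2185 + 1591 = -594)
(o(41) + S)*(1929 - 2591) = (-38 - 594)*(1929 - 2591) = -632*(-662) = 418384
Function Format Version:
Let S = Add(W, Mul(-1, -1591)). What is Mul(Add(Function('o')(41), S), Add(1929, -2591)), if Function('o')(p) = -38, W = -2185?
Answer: 418384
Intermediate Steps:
S = -594 (S = Add(-2185, Mul(-1, -1591)) = Add(-2185, 1591) = -594)
Mul(Add(Function('o')(41), S), Add(1929, -2591)) = Mul(Add(-38, -594), Add(1929, -2591)) = Mul(-632, -662) = 418384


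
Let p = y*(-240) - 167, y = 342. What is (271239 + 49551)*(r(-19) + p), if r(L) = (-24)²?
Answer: -26199240090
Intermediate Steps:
r(L) = 576
p = -82247 (p = 342*(-240) - 167 = -82080 - 167 = -82247)
(271239 + 49551)*(r(-19) + p) = (271239 + 49551)*(576 - 82247) = 320790*(-81671) = -26199240090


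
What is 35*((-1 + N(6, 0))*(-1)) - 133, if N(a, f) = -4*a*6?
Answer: 4942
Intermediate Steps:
N(a, f) = -24*a
35*((-1 + N(6, 0))*(-1)) - 133 = 35*((-1 - 24*6)*(-1)) - 133 = 35*((-1 - 144)*(-1)) - 133 = 35*(-145*(-1)) - 133 = 35*145 - 133 = 5075 - 133 = 4942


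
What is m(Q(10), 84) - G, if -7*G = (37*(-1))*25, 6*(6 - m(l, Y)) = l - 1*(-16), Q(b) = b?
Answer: -2740/21 ≈ -130.48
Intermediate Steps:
m(l, Y) = 10/3 - l/6 (m(l, Y) = 6 - (l - 1*(-16))/6 = 6 - (l + 16)/6 = 6 - (16 + l)/6 = 6 + (-8/3 - l/6) = 10/3 - l/6)
G = 925/7 (G = -37*(-1)*25/7 = -(-37)*25/7 = -1/7*(-925) = 925/7 ≈ 132.14)
m(Q(10), 84) - G = (10/3 - 1/6*10) - 1*925/7 = (10/3 - 5/3) - 925/7 = 5/3 - 925/7 = -2740/21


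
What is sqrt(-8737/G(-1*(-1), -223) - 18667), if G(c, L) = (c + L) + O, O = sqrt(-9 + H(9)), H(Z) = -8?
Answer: sqrt((4135337 - 18667*I*sqrt(17))/(-222 + I*sqrt(17))) ≈ 0.003 + 136.48*I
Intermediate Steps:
O = I*sqrt(17) (O = sqrt(-9 - 8) = sqrt(-17) = I*sqrt(17) ≈ 4.1231*I)
G(c, L) = L + c + I*sqrt(17) (G(c, L) = (c + L) + I*sqrt(17) = (L + c) + I*sqrt(17) = L + c + I*sqrt(17))
sqrt(-8737/G(-1*(-1), -223) - 18667) = sqrt(-8737/(-223 - 1*(-1) + I*sqrt(17)) - 18667) = sqrt(-8737/(-223 + 1 + I*sqrt(17)) - 18667) = sqrt(-8737/(-222 + I*sqrt(17)) - 18667) = sqrt(-18667 - 8737/(-222 + I*sqrt(17)))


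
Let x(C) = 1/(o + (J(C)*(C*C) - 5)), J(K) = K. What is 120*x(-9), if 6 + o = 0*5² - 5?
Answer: -24/149 ≈ -0.16107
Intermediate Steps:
o = -11 (o = -6 + (0*5² - 5) = -6 + (0*25 - 5) = -6 + (0 - 5) = -6 - 5 = -11)
x(C) = 1/(-16 + C³) (x(C) = 1/(-11 + (C*(C*C) - 5)) = 1/(-11 + (C*C² - 5)) = 1/(-11 + (C³ - 5)) = 1/(-11 + (-5 + C³)) = 1/(-16 + C³))
120*x(-9) = 120/(-16 + (-9)³) = 120/(-16 - 729) = 120/(-745) = 120*(-1/745) = -24/149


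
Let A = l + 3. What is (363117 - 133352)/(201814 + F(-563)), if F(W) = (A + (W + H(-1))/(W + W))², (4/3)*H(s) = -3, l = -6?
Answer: 932203293248/818825723605 ≈ 1.1385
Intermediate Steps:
H(s) = -9/4 (H(s) = (¾)*(-3) = -9/4)
A = -3 (A = -6 + 3 = -3)
F(W) = (-3 + (-9/4 + W)/(2*W))² (F(W) = (-3 + (W - 9/4)/(W + W))² = (-3 + (-9/4 + W)/((2*W)))² = (-3 + (-9/4 + W)*(1/(2*W)))² = (-3 + (-9/4 + W)/(2*W))²)
(363117 - 133352)/(201814 + F(-563)) = (363117 - 133352)/(201814 + (1/64)*(9 + 20*(-563))²/(-563)²) = 229765/(201814 + (1/64)*(1/316969)*(9 - 11260)²) = 229765/(201814 + (1/64)*(1/316969)*(-11251)²) = 229765/(201814 + (1/64)*(1/316969)*126585001) = 229765/(201814 + 126585001/20286016) = 229765/(4094128618025/20286016) = 229765*(20286016/4094128618025) = 932203293248/818825723605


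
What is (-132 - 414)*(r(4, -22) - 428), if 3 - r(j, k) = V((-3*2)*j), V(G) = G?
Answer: 218946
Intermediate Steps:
r(j, k) = 3 + 6*j (r(j, k) = 3 - (-3*2)*j = 3 - (-6)*j = 3 + 6*j)
(-132 - 414)*(r(4, -22) - 428) = (-132 - 414)*((3 + 6*4) - 428) = -546*((3 + 24) - 428) = -546*(27 - 428) = -546*(-401) = 218946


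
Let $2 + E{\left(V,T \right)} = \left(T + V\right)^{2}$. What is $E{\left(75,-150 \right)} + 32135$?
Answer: $37758$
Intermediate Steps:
$E{\left(V,T \right)} = -2 + \left(T + V\right)^{2}$
$E{\left(75,-150 \right)} + 32135 = \left(-2 + \left(-150 + 75\right)^{2}\right) + 32135 = \left(-2 + \left(-75\right)^{2}\right) + 32135 = \left(-2 + 5625\right) + 32135 = 5623 + 32135 = 37758$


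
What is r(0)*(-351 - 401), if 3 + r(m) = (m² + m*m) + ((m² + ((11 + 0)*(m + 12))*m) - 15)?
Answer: 13536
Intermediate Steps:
r(m) = -18 + 3*m² + m*(132 + 11*m) (r(m) = -3 + ((m² + m*m) + ((m² + ((11 + 0)*(m + 12))*m) - 15)) = -3 + ((m² + m²) + ((m² + (11*(12 + m))*m) - 15)) = -3 + (2*m² + ((m² + (132 + 11*m)*m) - 15)) = -3 + (2*m² + ((m² + m*(132 + 11*m)) - 15)) = -3 + (2*m² + (-15 + m² + m*(132 + 11*m))) = -3 + (-15 + 3*m² + m*(132 + 11*m)) = -18 + 3*m² + m*(132 + 11*m))
r(0)*(-351 - 401) = (-18 + 14*0² + 132*0)*(-351 - 401) = (-18 + 14*0 + 0)*(-752) = (-18 + 0 + 0)*(-752) = -18*(-752) = 13536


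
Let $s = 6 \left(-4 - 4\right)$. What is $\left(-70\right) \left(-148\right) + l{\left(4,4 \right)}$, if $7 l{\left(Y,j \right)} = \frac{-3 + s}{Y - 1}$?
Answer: $\frac{72503}{7} \approx 10358.0$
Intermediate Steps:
$s = -48$ ($s = 6 \left(-8\right) = -48$)
$l{\left(Y,j \right)} = - \frac{51}{7 \left(-1 + Y\right)}$ ($l{\left(Y,j \right)} = \frac{\left(-3 - 48\right) \frac{1}{Y - 1}}{7} = \frac{\left(-51\right) \frac{1}{-1 + Y}}{7} = - \frac{51}{7 \left(-1 + Y\right)}$)
$\left(-70\right) \left(-148\right) + l{\left(4,4 \right)} = \left(-70\right) \left(-148\right) - \frac{51}{-7 + 7 \cdot 4} = 10360 - \frac{51}{-7 + 28} = 10360 - \frac{51}{21} = 10360 - \frac{17}{7} = \frac{72503}{7}$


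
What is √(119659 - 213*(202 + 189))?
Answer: 2*√9094 ≈ 190.72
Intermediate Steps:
√(119659 - 213*(202 + 189)) = √(119659 - 213*391) = √(119659 - 83283) = √36376 = 2*√9094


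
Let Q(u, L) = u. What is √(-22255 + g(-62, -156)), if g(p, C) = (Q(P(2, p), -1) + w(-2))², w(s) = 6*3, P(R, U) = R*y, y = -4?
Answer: I*√22155 ≈ 148.85*I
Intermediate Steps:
P(R, U) = -4*R (P(R, U) = R*(-4) = -4*R)
w(s) = 18
g(p, C) = 100 (g(p, C) = (-4*2 + 18)² = (-8 + 18)² = 10² = 100)
√(-22255 + g(-62, -156)) = √(-22255 + 100) = √(-22155) = I*√22155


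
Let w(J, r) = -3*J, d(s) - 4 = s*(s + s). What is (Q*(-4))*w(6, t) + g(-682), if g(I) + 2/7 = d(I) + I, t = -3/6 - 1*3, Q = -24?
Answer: 6494892/7 ≈ 9.2784e+5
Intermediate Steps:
t = -7/2 (t = -3*⅙ - 3 = -½ - 3 = -7/2 ≈ -3.5000)
d(s) = 4 + 2*s² (d(s) = 4 + s*(s + s) = 4 + s*(2*s) = 4 + 2*s²)
g(I) = 26/7 + I + 2*I² (g(I) = -2/7 + ((4 + 2*I²) + I) = -2/7 + (4 + I + 2*I²) = 26/7 + I + 2*I²)
(Q*(-4))*w(6, t) + g(-682) = (-24*(-4))*(-3*6) + (26/7 - 682 + 2*(-682)²) = 96*(-18) + (26/7 - 682 + 2*465124) = -1728 + (26/7 - 682 + 930248) = -1728 + 6506988/7 = 6494892/7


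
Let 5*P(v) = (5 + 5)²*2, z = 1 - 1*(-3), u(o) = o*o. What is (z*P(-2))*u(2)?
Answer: 640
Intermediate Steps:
u(o) = o²
z = 4 (z = 1 + 3 = 4)
P(v) = 40 (P(v) = ((5 + 5)²*2)/5 = (10²*2)/5 = (100*2)/5 = (⅕)*200 = 40)
(z*P(-2))*u(2) = (4*40)*2² = 160*4 = 640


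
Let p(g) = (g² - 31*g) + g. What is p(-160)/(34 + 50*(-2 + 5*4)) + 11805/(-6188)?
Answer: 88544665/2889796 ≈ 30.640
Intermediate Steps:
p(g) = g² - 30*g
p(-160)/(34 + 50*(-2 + 5*4)) + 11805/(-6188) = (-160*(-30 - 160))/(34 + 50*(-2 + 5*4)) + 11805/(-6188) = (-160*(-190))/(34 + 50*(-2 + 20)) + 11805*(-1/6188) = 30400/(34 + 50*18) - 11805/6188 = 30400/(34 + 900) - 11805/6188 = 30400/934 - 11805/6188 = 30400*(1/934) - 11805/6188 = 15200/467 - 11805/6188 = 88544665/2889796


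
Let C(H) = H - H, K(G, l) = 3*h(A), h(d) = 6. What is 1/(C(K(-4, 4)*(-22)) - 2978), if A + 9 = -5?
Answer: -1/2978 ≈ -0.00033580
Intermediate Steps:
A = -14 (A = -9 - 5 = -14)
K(G, l) = 18 (K(G, l) = 3*6 = 18)
C(H) = 0
1/(C(K(-4, 4)*(-22)) - 2978) = 1/(0 - 2978) = 1/(-2978) = -1/2978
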